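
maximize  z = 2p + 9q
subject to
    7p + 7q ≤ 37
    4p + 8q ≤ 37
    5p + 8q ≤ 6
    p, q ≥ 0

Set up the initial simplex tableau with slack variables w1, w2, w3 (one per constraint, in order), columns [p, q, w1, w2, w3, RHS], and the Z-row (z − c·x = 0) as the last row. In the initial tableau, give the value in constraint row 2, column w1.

0

Slack w1 belongs to constraint 1; its column is the unit vector e_1, so the entry in row 2 is 0.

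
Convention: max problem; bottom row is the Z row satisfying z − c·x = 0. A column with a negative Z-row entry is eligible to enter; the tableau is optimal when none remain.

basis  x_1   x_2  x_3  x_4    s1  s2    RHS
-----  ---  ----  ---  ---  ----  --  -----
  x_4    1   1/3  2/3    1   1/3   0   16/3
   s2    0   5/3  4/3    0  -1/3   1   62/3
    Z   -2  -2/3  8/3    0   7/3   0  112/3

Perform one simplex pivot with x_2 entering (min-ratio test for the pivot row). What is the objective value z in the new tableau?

228/5

Ratio test on column x_2 — row 1: (16/3)/(1/3) = 16; row 2: (62/3)/(5/3) = 62/5. Minimum is 62/5 at row 2 (s2 leaves); pivot element 5/3.
Pivot on row 2; the Z-row RHS becomes 112/3 − (-2/3)·(62/5) = 228/5.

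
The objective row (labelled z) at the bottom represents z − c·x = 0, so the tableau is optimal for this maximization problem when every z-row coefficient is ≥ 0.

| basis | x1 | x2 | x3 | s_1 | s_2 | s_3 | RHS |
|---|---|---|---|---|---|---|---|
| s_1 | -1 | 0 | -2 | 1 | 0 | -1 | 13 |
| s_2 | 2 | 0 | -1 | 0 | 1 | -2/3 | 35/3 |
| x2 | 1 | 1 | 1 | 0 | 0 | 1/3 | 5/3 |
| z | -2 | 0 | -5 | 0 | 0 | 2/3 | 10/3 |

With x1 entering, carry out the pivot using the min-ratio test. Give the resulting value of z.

Ratio test on column x1 — row 1: entry -1 ≤ 0; row 2: (35/3)/2 = 35/6; row 3: (5/3)/1 = 5/3. Minimum is 5/3 at row 3 (x2 leaves); pivot element 1.
Pivot on row 3; the z-row RHS becomes 10/3 − (-2)·(5/3) = 20/3.

20/3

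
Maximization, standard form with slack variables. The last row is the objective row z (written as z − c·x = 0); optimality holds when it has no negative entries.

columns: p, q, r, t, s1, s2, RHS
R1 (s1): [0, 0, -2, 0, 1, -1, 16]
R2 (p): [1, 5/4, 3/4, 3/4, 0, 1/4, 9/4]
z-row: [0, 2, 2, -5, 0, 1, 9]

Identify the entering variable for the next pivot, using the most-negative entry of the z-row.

t

Negative z-row entries: t: -5.
The most negative is -5 in column t, so t enters.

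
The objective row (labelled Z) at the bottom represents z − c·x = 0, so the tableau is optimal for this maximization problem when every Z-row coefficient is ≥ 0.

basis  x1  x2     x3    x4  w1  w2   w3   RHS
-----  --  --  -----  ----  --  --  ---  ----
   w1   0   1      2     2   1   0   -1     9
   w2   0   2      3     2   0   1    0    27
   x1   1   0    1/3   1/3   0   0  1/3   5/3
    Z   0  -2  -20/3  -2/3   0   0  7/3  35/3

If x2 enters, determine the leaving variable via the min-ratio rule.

Column x2 entries and ratios — w1: 9/1 = 9; w2: 27/2 = 27/2; x1: 0 ≤ 0, skip.
Smallest ratio is 9 in the row of w1, so w1 leaves.

w1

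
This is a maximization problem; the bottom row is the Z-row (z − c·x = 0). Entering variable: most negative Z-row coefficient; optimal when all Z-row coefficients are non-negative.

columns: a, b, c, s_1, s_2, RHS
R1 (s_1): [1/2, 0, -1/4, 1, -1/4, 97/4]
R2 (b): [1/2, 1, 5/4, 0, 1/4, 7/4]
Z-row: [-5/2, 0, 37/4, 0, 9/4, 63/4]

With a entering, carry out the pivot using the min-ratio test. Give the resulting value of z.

Ratio test on column a — row 1: (97/4)/(1/2) = 97/2; row 2: (7/4)/(1/2) = 7/2. Minimum is 7/2 at row 2 (b leaves); pivot element 1/2.
Pivot on row 2; the Z-row RHS becomes 63/4 − (-5/2)·(7/2) = 49/2.

49/2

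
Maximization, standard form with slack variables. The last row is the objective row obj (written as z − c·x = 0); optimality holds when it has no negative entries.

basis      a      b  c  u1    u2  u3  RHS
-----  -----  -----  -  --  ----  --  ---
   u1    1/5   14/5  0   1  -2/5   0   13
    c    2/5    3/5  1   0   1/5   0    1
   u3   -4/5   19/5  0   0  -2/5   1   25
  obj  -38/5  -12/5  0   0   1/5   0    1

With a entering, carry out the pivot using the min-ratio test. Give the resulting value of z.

Ratio test on column a — row 1: 13/(1/5) = 65; row 2: 1/(2/5) = 5/2; row 3: entry -4/5 ≤ 0. Minimum is 5/2 at row 2 (c leaves); pivot element 2/5.
Pivot on row 2; the obj-row RHS becomes 1 − (-38/5)·(5/2) = 20.

20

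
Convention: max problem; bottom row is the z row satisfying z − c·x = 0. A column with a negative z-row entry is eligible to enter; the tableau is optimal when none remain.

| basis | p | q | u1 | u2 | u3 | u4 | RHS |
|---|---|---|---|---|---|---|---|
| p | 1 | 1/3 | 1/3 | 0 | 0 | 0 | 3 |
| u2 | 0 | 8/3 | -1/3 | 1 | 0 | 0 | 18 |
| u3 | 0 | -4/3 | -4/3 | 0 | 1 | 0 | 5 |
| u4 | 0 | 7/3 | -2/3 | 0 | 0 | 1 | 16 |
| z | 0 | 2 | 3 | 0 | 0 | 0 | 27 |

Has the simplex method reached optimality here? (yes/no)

yes

Every z-row coefficient is ≥ 0, so the tableau is optimal.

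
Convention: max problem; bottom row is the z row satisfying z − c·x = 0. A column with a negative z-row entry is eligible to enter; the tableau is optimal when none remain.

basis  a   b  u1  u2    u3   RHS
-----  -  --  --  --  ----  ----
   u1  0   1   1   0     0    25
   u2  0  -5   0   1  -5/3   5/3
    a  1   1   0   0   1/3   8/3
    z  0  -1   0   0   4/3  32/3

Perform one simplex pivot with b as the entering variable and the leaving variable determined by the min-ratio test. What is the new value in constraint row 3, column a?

Ratio test on column b — row 1: 25/1 = 25; row 2: entry -5 ≤ 0; row 3: (8/3)/1 = 8/3. Minimum is 8/3 at row 3 (a leaves); pivot element 1.
Divide row 3 by 1; eliminate column b from the other rows.
In the new row 3, the a entry is the old entry divided by the pivot: 1/1 = 1.

1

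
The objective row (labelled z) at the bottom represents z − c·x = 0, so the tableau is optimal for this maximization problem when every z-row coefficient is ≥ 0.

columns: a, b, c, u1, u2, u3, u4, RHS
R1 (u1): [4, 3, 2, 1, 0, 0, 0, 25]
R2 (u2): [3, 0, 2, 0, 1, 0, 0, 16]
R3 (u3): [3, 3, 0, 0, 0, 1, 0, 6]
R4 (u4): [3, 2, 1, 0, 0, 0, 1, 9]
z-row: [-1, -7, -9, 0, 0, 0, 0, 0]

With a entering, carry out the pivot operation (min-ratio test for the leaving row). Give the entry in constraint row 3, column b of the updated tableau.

Ratio test on column a — row 1: 25/4 = 25/4; row 2: 16/3 = 16/3; row 3: 6/3 = 2; row 4: 9/3 = 3. Minimum is 2 at row 3 (u3 leaves); pivot element 3.
Divide row 3 by 3; eliminate column a from the other rows.
In the new row 3, the b entry is the old entry divided by the pivot: 3/3 = 1.

1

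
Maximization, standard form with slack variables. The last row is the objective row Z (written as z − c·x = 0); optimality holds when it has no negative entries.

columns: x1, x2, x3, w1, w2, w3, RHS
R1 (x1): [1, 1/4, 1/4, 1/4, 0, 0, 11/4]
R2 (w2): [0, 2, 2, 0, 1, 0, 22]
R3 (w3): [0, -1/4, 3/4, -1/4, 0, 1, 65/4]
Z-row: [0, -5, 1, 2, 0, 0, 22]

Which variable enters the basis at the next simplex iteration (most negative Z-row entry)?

x2

Negative Z-row entries: x2: -5.
The most negative is -5 in column x2, so x2 enters.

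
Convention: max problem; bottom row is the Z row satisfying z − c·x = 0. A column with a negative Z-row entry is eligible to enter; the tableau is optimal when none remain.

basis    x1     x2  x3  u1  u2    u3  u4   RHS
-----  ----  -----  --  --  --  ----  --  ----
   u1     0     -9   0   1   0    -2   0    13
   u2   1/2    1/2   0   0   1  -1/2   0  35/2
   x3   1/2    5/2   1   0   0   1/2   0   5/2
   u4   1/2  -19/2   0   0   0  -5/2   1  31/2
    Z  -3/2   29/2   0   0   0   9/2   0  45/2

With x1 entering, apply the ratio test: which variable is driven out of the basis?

Column x1 entries and ratios — u1: 0 ≤ 0, skip; u2: (35/2)/(1/2) = 35; x3: (5/2)/(1/2) = 5; u4: (31/2)/(1/2) = 31.
Smallest ratio is 5 in the row of x3, so x3 leaves.

x3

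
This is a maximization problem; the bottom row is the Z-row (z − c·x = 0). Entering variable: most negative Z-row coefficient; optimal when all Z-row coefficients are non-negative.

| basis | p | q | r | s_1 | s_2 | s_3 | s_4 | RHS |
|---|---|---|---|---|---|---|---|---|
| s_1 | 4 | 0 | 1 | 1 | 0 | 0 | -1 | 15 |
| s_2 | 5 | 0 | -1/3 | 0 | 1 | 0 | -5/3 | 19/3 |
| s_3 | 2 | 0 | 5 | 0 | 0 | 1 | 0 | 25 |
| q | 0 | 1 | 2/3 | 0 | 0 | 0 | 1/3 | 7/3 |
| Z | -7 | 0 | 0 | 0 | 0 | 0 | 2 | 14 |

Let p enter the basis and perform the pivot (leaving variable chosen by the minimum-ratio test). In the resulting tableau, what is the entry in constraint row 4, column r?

2/3

Ratio test on column p — row 1: 15/4 = 15/4; row 2: (19/3)/5 = 19/15; row 3: 25/2 = 25/2; row 4: entry 0 ≤ 0. Minimum is 19/15 at row 2 (s_2 leaves); pivot element 5.
Divide row 2 by 5; eliminate column p from the other rows.
Row 4 update in column r: 2/3 − 0·(-1/15) = 2/3.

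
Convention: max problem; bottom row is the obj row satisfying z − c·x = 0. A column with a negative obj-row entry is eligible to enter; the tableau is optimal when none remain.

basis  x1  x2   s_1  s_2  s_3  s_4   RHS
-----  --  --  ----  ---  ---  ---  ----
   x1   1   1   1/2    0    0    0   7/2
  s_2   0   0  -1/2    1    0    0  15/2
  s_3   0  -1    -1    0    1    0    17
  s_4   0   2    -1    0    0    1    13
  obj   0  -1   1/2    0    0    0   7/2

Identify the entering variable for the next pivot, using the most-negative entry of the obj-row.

Negative obj-row entries: x2: -1.
The most negative is -1 in column x2, so x2 enters.

x2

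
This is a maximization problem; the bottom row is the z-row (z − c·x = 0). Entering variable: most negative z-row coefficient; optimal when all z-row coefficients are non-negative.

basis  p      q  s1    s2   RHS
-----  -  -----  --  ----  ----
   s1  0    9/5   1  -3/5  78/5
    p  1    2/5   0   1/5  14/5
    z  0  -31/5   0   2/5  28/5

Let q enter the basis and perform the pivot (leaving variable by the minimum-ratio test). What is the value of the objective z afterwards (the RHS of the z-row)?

49

Ratio test on column q — row 1: (78/5)/(9/5) = 26/3; row 2: (14/5)/(2/5) = 7. Minimum is 7 at row 2 (p leaves); pivot element 2/5.
Pivot on row 2; the z-row RHS becomes 28/5 − (-31/5)·7 = 49.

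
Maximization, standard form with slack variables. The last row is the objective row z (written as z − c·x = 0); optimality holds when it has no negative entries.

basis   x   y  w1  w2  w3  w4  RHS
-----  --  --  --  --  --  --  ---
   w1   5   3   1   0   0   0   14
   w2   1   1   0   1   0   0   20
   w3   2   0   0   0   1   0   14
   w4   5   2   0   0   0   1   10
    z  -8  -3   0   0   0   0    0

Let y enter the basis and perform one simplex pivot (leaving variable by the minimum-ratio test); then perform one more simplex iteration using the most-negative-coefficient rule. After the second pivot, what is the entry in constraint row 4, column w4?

3/5

Ratio test on column y — row 1: 14/3 = 14/3; row 2: 20/1 = 20; row 3: entry 0 ≤ 0; row 4: 10/2 = 5. Minimum is 14/3 at row 1 (w1 leaves); pivot element 3.
Divide row 1 by 3; eliminate column y from the other rows.
Second iteration: most negative z-row entry is -3 in column x, so x enters.
Ratio test on column x — row 1: (14/3)/(5/3) = 14/5; row 2: entry -2/3 ≤ 0; row 3: 14/2 = 7; row 4: (2/3)/(5/3) = 2/5. Minimum is 2/5 at row 4 (w4 leaves); pivot element 5/3.
Divide row 4 by 5/3; eliminate column x from the other rows.
After both pivots, the entry at constraint row 4, column w4 is 3/5.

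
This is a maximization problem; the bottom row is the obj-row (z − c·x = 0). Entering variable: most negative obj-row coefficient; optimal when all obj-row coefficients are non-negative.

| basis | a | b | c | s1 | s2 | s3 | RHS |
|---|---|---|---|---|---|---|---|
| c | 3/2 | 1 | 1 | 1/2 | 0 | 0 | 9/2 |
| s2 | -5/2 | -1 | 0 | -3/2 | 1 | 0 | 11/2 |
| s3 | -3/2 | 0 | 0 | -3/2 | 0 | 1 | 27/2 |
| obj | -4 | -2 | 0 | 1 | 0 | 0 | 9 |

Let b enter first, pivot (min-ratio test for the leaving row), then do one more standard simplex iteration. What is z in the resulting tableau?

Ratio test on column b — row 1: (9/2)/1 = 9/2; row 2: entry -1 ≤ 0; row 3: entry 0 ≤ 0. Minimum is 9/2 at row 1 (c leaves); pivot element 1.
Pivot on row 1; the obj-row RHS becomes 9 − (-2)·(9/2) = 18.
Next entering variable (most negative obj-row entry -1): a.
Ratio test on column a — row 1: (9/2)/(3/2) = 3; row 2: entry -1 ≤ 0; row 3: entry -3/2 ≤ 0. Minimum is 3 at row 1 (b leaves); pivot element 3/2.
After the second pivot the obj-row RHS is 18 − (-1)·3 = 21.

21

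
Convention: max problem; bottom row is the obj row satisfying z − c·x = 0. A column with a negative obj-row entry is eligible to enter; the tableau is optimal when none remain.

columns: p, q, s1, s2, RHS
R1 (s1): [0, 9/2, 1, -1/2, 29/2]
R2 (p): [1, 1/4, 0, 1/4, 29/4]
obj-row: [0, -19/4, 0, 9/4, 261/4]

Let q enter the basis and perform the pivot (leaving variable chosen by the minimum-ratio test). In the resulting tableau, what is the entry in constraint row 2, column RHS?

Ratio test on column q — row 1: (29/2)/(9/2) = 29/9; row 2: (29/4)/(1/4) = 29. Minimum is 29/9 at row 1 (s1 leaves); pivot element 9/2.
Divide row 1 by 9/2; eliminate column q from the other rows.
Row 2 update in column RHS: 29/4 − (1/4)·(29/9) = 58/9.

58/9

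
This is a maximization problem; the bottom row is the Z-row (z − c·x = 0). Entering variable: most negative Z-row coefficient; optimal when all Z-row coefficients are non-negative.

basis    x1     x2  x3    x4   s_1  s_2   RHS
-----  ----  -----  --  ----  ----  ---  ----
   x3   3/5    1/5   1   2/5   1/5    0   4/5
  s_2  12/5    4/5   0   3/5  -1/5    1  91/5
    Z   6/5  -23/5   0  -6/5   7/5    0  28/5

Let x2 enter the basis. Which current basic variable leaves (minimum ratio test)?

Column x2 entries and ratios — x3: (4/5)/(1/5) = 4; s_2: (91/5)/(4/5) = 91/4.
Smallest ratio is 4 in the row of x3, so x3 leaves.

x3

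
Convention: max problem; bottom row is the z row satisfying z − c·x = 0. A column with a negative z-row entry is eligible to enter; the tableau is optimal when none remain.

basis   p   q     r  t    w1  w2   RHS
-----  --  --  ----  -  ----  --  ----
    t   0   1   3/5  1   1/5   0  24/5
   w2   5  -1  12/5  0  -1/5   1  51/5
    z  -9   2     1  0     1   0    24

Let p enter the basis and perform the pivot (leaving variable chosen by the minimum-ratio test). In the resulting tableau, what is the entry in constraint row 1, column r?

Ratio test on column p — row 1: entry 0 ≤ 0; row 2: (51/5)/5 = 51/25. Minimum is 51/25 at row 2 (w2 leaves); pivot element 5.
Divide row 2 by 5; eliminate column p from the other rows.
Row 1 update in column r: 3/5 − 0·(12/25) = 3/5.

3/5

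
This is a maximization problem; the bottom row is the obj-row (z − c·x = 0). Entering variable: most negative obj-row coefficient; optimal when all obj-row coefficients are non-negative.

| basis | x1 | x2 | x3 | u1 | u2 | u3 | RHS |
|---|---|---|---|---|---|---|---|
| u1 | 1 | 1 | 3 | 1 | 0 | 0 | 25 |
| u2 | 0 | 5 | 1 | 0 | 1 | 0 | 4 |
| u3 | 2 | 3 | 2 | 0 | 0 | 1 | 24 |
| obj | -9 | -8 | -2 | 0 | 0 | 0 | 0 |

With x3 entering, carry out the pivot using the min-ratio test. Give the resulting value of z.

8

Ratio test on column x3 — row 1: 25/3 = 25/3; row 2: 4/1 = 4; row 3: 24/2 = 12. Minimum is 4 at row 2 (u2 leaves); pivot element 1.
Pivot on row 2; the obj-row RHS becomes 0 − (-2)·4 = 8.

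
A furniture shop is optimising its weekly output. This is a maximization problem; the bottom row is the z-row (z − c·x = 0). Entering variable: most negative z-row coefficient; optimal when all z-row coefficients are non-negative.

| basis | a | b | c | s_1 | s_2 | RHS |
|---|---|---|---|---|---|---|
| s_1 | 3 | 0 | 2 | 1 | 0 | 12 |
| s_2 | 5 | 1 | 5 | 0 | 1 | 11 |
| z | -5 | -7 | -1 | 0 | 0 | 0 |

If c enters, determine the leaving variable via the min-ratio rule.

Column c entries and ratios — s_1: 12/2 = 6; s_2: 11/5 = 11/5.
Smallest ratio is 11/5 in the row of s_2, so s_2 leaves.

s_2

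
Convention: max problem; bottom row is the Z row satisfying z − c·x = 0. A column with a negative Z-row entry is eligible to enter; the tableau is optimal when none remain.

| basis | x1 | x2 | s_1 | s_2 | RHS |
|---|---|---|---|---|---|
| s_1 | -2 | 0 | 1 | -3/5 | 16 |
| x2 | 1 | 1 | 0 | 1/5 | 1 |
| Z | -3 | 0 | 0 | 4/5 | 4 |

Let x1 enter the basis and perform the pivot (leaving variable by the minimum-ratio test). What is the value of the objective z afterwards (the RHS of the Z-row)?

Ratio test on column x1 — row 1: entry -2 ≤ 0; row 2: 1/1 = 1. Minimum is 1 at row 2 (x2 leaves); pivot element 1.
Pivot on row 2; the Z-row RHS becomes 4 − (-3)·1 = 7.

7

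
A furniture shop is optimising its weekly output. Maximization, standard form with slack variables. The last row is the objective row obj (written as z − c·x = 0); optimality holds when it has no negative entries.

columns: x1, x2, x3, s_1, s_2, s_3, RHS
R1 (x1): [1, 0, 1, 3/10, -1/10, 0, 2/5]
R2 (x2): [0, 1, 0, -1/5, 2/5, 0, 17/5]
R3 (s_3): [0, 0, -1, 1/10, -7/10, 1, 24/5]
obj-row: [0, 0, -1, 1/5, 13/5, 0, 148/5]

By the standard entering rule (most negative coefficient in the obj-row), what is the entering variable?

Negative obj-row entries: x3: -1.
The most negative is -1 in column x3, so x3 enters.

x3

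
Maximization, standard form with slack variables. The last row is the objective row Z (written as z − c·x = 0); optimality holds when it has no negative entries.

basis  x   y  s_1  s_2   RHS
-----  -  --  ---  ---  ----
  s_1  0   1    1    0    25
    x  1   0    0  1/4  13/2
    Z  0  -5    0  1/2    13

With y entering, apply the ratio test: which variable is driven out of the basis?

Column y entries and ratios — s_1: 25/1 = 25; x: 0 ≤ 0, skip.
Smallest ratio is 25 in the row of s_1, so s_1 leaves.

s_1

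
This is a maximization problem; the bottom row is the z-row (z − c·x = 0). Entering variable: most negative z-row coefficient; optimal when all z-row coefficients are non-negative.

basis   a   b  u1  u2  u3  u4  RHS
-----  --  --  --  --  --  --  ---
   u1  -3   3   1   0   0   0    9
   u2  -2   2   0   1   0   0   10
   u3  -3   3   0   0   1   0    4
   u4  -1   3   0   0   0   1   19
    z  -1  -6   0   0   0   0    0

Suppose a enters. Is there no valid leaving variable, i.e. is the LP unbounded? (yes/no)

yes

Every constraint-row entry in column a is ≤ 0, so increasing a is unbounded.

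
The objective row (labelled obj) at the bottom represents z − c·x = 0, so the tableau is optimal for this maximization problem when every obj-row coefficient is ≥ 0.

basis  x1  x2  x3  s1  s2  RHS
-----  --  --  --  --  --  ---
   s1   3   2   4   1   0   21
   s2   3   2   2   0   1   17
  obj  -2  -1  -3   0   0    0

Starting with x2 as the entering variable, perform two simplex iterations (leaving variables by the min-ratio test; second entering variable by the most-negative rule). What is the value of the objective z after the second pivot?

25/2

Ratio test on column x2 — row 1: 21/2 = 21/2; row 2: 17/2 = 17/2. Minimum is 17/2 at row 2 (s2 leaves); pivot element 2.
Pivot on row 2; the obj-row RHS becomes 0 − (-1)·(17/2) = 17/2.
Next entering variable (most negative obj-row entry -2): x3.
Ratio test on column x3 — row 1: 4/2 = 2; row 2: (17/2)/1 = 17/2. Minimum is 2 at row 1 (s1 leaves); pivot element 2.
After the second pivot the obj-row RHS is 17/2 − (-2)·2 = 25/2.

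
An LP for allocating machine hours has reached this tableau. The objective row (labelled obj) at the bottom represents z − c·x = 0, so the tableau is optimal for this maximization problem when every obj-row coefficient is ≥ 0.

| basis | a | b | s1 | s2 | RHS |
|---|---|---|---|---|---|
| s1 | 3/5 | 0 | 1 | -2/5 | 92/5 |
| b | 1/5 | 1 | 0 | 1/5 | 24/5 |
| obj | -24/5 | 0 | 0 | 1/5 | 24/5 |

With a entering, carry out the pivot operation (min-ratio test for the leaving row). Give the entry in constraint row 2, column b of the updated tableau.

5

Ratio test on column a — row 1: (92/5)/(3/5) = 92/3; row 2: (24/5)/(1/5) = 24. Minimum is 24 at row 2 (b leaves); pivot element 1/5.
Divide row 2 by 1/5; eliminate column a from the other rows.
In the new row 2, the b entry is the old entry divided by the pivot: 1/(1/5) = 5.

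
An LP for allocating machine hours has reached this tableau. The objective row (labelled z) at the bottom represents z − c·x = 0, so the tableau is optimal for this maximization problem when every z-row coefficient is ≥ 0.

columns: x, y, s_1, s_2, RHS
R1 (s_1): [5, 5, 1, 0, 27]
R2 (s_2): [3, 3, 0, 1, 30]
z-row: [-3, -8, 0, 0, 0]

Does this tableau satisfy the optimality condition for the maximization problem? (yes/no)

no

The z-row has a negative entry -8 in column y, so it is not optimal.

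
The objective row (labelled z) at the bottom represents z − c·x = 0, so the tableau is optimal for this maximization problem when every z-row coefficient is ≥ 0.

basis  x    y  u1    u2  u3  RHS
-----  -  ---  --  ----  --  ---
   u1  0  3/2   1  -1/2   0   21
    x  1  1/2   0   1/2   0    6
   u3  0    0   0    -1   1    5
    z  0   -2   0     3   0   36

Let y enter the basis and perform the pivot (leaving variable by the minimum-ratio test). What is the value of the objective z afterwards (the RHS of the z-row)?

Ratio test on column y — row 1: 21/(3/2) = 14; row 2: 6/(1/2) = 12; row 3: entry 0 ≤ 0. Minimum is 12 at row 2 (x leaves); pivot element 1/2.
Pivot on row 2; the z-row RHS becomes 36 − (-2)·12 = 60.

60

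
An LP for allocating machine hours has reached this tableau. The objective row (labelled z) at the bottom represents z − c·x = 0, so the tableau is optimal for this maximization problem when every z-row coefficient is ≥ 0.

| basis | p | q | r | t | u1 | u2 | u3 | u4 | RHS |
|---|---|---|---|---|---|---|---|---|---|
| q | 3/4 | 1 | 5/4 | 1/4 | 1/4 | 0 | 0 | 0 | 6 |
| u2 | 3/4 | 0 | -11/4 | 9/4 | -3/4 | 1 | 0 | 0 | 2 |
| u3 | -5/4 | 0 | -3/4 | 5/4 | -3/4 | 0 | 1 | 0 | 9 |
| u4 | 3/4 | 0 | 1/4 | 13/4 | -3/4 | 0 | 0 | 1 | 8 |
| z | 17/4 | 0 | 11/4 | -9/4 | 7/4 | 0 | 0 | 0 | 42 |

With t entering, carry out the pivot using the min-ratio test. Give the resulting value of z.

Ratio test on column t — row 1: 6/(1/4) = 24; row 2: 2/(9/4) = 8/9; row 3: 9/(5/4) = 36/5; row 4: 8/(13/4) = 32/13. Minimum is 8/9 at row 2 (u2 leaves); pivot element 9/4.
Pivot on row 2; the z-row RHS becomes 42 − (-9/4)·(8/9) = 44.

44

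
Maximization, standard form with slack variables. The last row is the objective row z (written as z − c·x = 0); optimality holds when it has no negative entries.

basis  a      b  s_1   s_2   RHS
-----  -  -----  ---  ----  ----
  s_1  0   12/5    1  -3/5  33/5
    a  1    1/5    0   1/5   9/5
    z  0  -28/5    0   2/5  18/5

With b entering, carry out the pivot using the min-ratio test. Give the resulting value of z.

Ratio test on column b — row 1: (33/5)/(12/5) = 11/4; row 2: (9/5)/(1/5) = 9. Minimum is 11/4 at row 1 (s_1 leaves); pivot element 12/5.
Pivot on row 1; the z-row RHS becomes 18/5 − (-28/5)·(11/4) = 19.

19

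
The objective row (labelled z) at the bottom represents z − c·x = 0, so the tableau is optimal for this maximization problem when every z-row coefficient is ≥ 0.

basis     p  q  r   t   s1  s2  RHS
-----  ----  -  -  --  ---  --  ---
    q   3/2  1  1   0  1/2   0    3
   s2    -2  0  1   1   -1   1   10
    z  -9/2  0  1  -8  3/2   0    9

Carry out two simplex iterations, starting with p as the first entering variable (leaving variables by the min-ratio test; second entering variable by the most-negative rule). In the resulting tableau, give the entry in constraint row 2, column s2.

Ratio test on column p — row 1: 3/(3/2) = 2; row 2: entry -2 ≤ 0. Minimum is 2 at row 1 (q leaves); pivot element 3/2.
Divide row 1 by 3/2; eliminate column p from the other rows.
Second iteration: most negative z-row entry is -8 in column t, so t enters.
Ratio test on column t — row 1: entry 0 ≤ 0; row 2: 14/1 = 14. Minimum is 14 at row 2 (s2 leaves); pivot element 1.
Divide row 2 by 1; eliminate column t from the other rows.
After both pivots, the entry at constraint row 2, column s2 is 1.

1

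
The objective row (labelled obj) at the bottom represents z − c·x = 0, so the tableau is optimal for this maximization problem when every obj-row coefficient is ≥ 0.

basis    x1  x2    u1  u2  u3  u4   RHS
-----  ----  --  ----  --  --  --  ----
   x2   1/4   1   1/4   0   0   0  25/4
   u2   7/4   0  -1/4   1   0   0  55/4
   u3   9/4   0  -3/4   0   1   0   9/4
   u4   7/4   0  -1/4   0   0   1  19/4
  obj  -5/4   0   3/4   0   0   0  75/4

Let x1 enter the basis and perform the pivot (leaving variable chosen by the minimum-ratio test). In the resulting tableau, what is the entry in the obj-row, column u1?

Ratio test on column x1 — row 1: (25/4)/(1/4) = 25; row 2: (55/4)/(7/4) = 55/7; row 3: (9/4)/(9/4) = 1; row 4: (19/4)/(7/4) = 19/7. Minimum is 1 at row 3 (u3 leaves); pivot element 9/4.
Divide row 3 by 9/4; eliminate column x1 from the other rows.
obj-row update in column u1: 3/4 − (-5/4)·(-1/3) = 1/3.

1/3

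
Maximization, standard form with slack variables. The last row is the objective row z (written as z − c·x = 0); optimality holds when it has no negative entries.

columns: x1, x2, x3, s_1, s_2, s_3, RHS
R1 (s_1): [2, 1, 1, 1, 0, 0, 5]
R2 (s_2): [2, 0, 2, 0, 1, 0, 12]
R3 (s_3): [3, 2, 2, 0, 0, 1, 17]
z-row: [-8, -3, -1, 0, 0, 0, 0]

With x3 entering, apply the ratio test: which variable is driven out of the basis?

s_1

Column x3 entries and ratios — s_1: 5/1 = 5; s_2: 12/2 = 6; s_3: 17/2 = 17/2.
Smallest ratio is 5 in the row of s_1, so s_1 leaves.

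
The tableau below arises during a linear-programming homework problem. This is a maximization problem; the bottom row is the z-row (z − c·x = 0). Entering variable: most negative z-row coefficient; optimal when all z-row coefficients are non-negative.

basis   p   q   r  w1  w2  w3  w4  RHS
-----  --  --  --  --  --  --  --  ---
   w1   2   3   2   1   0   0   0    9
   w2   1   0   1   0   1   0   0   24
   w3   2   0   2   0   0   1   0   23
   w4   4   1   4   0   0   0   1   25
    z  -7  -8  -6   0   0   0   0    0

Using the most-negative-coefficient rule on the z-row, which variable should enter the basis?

q

Negative z-row entries: p: -7, q: -8, r: -6.
The most negative is -8 in column q, so q enters.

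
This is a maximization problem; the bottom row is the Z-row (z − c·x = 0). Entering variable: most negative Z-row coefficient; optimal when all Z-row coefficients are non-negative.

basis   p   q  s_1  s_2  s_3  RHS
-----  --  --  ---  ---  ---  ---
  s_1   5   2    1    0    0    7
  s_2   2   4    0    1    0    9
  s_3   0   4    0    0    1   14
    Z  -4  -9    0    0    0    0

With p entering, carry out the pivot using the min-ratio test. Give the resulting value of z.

Ratio test on column p — row 1: 7/5 = 7/5; row 2: 9/2 = 9/2; row 3: entry 0 ≤ 0. Minimum is 7/5 at row 1 (s_1 leaves); pivot element 5.
Pivot on row 1; the Z-row RHS becomes 0 − (-4)·(7/5) = 28/5.

28/5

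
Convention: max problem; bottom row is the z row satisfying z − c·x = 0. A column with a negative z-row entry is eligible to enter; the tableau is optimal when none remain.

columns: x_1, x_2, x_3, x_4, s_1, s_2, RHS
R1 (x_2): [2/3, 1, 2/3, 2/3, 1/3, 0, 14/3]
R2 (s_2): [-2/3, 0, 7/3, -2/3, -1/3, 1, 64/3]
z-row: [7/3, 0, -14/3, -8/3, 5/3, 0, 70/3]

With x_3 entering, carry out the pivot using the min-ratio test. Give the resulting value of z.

56

Ratio test on column x_3 — row 1: (14/3)/(2/3) = 7; row 2: (64/3)/(7/3) = 64/7. Minimum is 7 at row 1 (x_2 leaves); pivot element 2/3.
Pivot on row 1; the z-row RHS becomes 70/3 − (-14/3)·7 = 56.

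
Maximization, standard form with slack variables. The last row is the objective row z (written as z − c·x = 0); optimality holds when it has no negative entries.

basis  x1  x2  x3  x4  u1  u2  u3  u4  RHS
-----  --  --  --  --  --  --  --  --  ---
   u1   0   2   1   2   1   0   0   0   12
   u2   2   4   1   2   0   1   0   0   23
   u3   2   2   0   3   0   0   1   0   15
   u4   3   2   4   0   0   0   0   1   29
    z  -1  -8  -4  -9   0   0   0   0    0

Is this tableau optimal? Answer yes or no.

The z-row has a negative entry -9 in column x4, so it is not optimal.

no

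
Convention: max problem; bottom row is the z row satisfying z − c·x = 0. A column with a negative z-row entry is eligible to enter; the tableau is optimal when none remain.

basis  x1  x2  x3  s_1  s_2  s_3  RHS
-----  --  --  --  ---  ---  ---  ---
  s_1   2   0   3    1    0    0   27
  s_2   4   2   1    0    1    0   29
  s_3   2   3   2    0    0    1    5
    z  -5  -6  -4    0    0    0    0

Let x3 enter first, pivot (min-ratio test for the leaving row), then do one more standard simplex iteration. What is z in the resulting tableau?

Ratio test on column x3 — row 1: 27/3 = 9; row 2: 29/1 = 29; row 3: 5/2 = 5/2. Minimum is 5/2 at row 3 (s_3 leaves); pivot element 2.
Pivot on row 3; the z-row RHS becomes 0 − (-4)·(5/2) = 10.
Next entering variable (most negative z-row entry -1): x1.
Ratio test on column x1 — row 1: entry -1 ≤ 0; row 2: (53/2)/3 = 53/6; row 3: (5/2)/1 = 5/2. Minimum is 5/2 at row 3 (x3 leaves); pivot element 1.
After the second pivot the z-row RHS is 10 − (-1)·(5/2) = 25/2.

25/2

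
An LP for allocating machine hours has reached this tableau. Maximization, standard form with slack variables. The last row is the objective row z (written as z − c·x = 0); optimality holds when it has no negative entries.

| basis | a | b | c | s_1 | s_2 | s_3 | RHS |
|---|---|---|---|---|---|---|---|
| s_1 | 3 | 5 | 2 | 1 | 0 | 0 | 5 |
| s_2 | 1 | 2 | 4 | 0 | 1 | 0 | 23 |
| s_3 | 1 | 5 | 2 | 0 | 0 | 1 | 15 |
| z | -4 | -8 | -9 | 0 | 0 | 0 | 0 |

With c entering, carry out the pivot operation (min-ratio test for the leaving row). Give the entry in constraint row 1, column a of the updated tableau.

3/2

Ratio test on column c — row 1: 5/2 = 5/2; row 2: 23/4 = 23/4; row 3: 15/2 = 15/2. Minimum is 5/2 at row 1 (s_1 leaves); pivot element 2.
Divide row 1 by 2; eliminate column c from the other rows.
In the new row 1, the a entry is the old entry divided by the pivot: 3/2 = 3/2.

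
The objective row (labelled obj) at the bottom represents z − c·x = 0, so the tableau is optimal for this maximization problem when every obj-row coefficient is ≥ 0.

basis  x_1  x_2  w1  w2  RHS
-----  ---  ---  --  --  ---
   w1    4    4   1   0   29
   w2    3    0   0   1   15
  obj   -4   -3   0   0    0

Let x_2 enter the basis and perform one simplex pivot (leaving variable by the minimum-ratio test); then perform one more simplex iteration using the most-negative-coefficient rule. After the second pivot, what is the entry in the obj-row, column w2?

1/3

Ratio test on column x_2 — row 1: 29/4 = 29/4; row 2: entry 0 ≤ 0. Minimum is 29/4 at row 1 (w1 leaves); pivot element 4.
Divide row 1 by 4; eliminate column x_2 from the other rows.
Second iteration: most negative obj-row entry is -1 in column x_1, so x_1 enters.
Ratio test on column x_1 — row 1: (29/4)/1 = 29/4; row 2: 15/3 = 5. Minimum is 5 at row 2 (w2 leaves); pivot element 3.
Divide row 2 by 3; eliminate column x_1 from the other rows.
After both pivots, the entry at the obj-row, column w2 is 1/3.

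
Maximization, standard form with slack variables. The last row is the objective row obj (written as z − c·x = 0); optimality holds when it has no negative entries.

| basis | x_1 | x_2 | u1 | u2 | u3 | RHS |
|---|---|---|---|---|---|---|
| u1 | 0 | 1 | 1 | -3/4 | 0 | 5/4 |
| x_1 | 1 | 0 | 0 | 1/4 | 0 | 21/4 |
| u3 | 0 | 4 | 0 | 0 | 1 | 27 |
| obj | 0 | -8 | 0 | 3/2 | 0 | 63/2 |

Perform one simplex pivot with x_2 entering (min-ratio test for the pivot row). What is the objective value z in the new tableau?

Ratio test on column x_2 — row 1: (5/4)/1 = 5/4; row 2: entry 0 ≤ 0; row 3: 27/4 = 27/4. Minimum is 5/4 at row 1 (u1 leaves); pivot element 1.
Pivot on row 1; the obj-row RHS becomes 63/2 − (-8)·(5/4) = 83/2.

83/2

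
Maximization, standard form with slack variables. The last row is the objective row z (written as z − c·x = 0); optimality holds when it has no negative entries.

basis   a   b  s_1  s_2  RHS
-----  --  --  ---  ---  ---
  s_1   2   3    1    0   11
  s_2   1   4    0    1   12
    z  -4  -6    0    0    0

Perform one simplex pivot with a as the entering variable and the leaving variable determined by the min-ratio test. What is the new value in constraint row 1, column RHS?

Ratio test on column a — row 1: 11/2 = 11/2; row 2: 12/1 = 12. Minimum is 11/2 at row 1 (s_1 leaves); pivot element 2.
Divide row 1 by 2; eliminate column a from the other rows.
In the new row 1, the RHS entry is the old entry divided by the pivot: 11/2 = 11/2.

11/2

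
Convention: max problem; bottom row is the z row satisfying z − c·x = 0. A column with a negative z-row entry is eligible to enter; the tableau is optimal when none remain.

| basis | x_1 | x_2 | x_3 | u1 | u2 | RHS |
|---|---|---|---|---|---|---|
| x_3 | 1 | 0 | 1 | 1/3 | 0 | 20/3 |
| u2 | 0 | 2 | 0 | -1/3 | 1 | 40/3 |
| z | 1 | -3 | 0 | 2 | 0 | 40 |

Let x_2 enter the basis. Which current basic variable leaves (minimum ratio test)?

Column x_2 entries and ratios — x_3: 0 ≤ 0, skip; u2: (40/3)/2 = 20/3.
Smallest ratio is 20/3 in the row of u2, so u2 leaves.

u2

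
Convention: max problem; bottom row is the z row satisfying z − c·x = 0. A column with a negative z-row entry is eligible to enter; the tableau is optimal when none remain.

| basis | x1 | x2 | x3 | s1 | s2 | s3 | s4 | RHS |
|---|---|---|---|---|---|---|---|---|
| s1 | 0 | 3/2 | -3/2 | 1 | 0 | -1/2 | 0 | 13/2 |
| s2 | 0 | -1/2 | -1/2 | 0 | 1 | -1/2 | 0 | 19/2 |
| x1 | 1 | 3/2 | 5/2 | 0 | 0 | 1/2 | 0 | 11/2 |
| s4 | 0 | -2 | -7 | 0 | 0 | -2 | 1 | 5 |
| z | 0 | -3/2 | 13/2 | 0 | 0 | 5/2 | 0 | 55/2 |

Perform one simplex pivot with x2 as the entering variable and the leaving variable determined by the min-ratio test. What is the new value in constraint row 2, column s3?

-1/3

Ratio test on column x2 — row 1: (13/2)/(3/2) = 13/3; row 2: entry -1/2 ≤ 0; row 3: (11/2)/(3/2) = 11/3; row 4: entry -2 ≤ 0. Minimum is 11/3 at row 3 (x1 leaves); pivot element 3/2.
Divide row 3 by 3/2; eliminate column x2 from the other rows.
Row 2 update in column s3: -1/2 − (-1/2)·(1/3) = -1/3.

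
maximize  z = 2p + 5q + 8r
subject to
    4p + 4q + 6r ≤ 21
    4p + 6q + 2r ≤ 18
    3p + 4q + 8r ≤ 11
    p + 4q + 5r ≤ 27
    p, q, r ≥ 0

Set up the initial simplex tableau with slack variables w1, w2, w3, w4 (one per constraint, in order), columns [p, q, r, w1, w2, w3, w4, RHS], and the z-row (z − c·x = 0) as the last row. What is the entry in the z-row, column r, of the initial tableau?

-8

The z-row carries the negated objective coefficients: the r entry is -8.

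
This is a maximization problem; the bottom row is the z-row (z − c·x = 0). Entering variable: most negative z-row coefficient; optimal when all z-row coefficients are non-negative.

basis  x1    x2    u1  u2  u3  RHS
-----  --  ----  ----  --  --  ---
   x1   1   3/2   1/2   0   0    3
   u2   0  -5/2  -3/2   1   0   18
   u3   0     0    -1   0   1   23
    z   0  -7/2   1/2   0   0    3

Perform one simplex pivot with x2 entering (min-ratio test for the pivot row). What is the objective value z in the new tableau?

10

Ratio test on column x2 — row 1: 3/(3/2) = 2; row 2: entry -5/2 ≤ 0; row 3: entry 0 ≤ 0. Minimum is 2 at row 1 (x1 leaves); pivot element 3/2.
Pivot on row 1; the z-row RHS becomes 3 − (-7/2)·2 = 10.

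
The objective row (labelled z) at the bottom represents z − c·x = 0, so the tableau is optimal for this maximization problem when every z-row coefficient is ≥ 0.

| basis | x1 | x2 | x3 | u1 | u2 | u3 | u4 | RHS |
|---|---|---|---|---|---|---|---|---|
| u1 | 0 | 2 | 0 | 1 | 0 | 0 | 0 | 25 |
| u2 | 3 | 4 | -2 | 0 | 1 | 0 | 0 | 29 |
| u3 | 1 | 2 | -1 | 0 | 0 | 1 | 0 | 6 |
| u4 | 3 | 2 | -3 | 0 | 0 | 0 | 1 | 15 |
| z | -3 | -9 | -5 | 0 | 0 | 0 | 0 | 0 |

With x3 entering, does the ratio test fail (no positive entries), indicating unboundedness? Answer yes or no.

yes

Every constraint-row entry in column x3 is ≤ 0, so increasing x3 is unbounded.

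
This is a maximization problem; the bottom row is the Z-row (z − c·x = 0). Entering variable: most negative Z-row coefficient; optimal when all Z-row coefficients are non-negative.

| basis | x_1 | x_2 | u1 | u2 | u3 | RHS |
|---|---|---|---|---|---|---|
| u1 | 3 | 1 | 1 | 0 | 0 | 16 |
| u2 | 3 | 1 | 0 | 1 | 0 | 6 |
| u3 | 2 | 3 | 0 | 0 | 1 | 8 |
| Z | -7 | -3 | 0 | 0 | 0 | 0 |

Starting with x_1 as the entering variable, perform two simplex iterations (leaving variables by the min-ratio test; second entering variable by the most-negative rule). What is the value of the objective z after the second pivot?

Ratio test on column x_1 — row 1: 16/3 = 16/3; row 2: 6/3 = 2; row 3: 8/2 = 4. Minimum is 2 at row 2 (u2 leaves); pivot element 3.
Pivot on row 2; the Z-row RHS becomes 0 − (-7)·2 = 14.
Next entering variable (most negative Z-row entry -2/3): x_2.
Ratio test on column x_2 — row 1: entry 0 ≤ 0; row 2: 2/(1/3) = 6; row 3: 4/(7/3) = 12/7. Minimum is 12/7 at row 3 (u3 leaves); pivot element 7/3.
After the second pivot the Z-row RHS is 14 − (-2/3)·(12/7) = 106/7.

106/7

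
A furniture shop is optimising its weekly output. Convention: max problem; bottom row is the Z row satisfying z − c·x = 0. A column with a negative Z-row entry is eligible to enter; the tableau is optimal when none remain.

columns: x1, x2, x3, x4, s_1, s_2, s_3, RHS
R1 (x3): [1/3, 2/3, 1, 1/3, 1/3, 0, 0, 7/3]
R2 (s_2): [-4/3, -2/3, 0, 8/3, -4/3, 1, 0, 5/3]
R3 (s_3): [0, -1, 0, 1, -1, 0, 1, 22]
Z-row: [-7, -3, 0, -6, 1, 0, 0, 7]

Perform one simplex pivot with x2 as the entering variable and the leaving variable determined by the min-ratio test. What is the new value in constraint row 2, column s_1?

-1

Ratio test on column x2 — row 1: (7/3)/(2/3) = 7/2; row 2: entry -2/3 ≤ 0; row 3: entry -1 ≤ 0. Minimum is 7/2 at row 1 (x3 leaves); pivot element 2/3.
Divide row 1 by 2/3; eliminate column x2 from the other rows.
Row 2 update in column s_1: -4/3 − (-2/3)·(1/2) = -1.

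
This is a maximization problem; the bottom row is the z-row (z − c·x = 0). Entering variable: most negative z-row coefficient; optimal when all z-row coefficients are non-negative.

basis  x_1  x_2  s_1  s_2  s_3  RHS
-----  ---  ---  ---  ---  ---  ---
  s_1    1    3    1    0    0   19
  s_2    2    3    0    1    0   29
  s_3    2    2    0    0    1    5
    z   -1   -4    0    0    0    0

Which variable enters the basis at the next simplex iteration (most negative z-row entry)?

x_2

Negative z-row entries: x_1: -1, x_2: -4.
The most negative is -4 in column x_2, so x_2 enters.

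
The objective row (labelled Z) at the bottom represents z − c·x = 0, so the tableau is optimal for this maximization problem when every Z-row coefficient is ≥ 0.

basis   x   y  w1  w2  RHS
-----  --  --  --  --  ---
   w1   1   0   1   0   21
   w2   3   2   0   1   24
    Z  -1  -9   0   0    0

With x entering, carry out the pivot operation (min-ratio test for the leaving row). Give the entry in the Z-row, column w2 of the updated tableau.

Ratio test on column x — row 1: 21/1 = 21; row 2: 24/3 = 8. Minimum is 8 at row 2 (w2 leaves); pivot element 3.
Divide row 2 by 3; eliminate column x from the other rows.
Z-row update in column w2: 0 − (-1)·(1/3) = 1/3.

1/3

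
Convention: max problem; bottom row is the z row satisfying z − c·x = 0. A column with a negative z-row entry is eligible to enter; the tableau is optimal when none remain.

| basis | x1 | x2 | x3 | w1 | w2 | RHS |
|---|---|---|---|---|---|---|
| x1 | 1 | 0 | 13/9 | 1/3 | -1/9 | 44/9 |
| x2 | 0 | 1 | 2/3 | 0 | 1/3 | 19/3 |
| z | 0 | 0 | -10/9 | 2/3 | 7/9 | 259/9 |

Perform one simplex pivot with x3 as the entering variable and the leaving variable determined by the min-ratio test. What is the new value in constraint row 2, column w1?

-2/13

Ratio test on column x3 — row 1: (44/9)/(13/9) = 44/13; row 2: (19/3)/(2/3) = 19/2. Minimum is 44/13 at row 1 (x1 leaves); pivot element 13/9.
Divide row 1 by 13/9; eliminate column x3 from the other rows.
Row 2 update in column w1: 0 − (2/3)·(3/13) = -2/13.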